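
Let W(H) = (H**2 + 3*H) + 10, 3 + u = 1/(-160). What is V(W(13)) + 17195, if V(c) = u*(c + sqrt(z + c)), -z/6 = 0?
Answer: 1323171/80 - 481*sqrt(218)/160 ≈ 16495.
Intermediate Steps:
z = 0 (z = -6*0 = 0)
u = -481/160 (u = -3 + 1/(-160) = -3 - 1/160 = -481/160 ≈ -3.0062)
W(H) = 10 + H**2 + 3*H
V(c) = -481*c/160 - 481*sqrt(c)/160 (V(c) = -481*(c + sqrt(0 + c))/160 = -481*(c + sqrt(c))/160 = -481*c/160 - 481*sqrt(c)/160)
V(W(13)) + 17195 = (-481*(10 + 13**2 + 3*13)/160 - 481*sqrt(10 + 13**2 + 3*13)/160) + 17195 = (-481*(10 + 169 + 39)/160 - 481*sqrt(10 + 169 + 39)/160) + 17195 = (-481/160*218 - 481*sqrt(218)/160) + 17195 = (-52429/80 - 481*sqrt(218)/160) + 17195 = 1323171/80 - 481*sqrt(218)/160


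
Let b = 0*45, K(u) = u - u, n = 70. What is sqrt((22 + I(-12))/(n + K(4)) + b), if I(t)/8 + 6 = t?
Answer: I*sqrt(2135)/35 ≈ 1.3202*I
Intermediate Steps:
I(t) = -48 + 8*t
K(u) = 0
b = 0
sqrt((22 + I(-12))/(n + K(4)) + b) = sqrt((22 + (-48 + 8*(-12)))/(70 + 0) + 0) = sqrt((22 + (-48 - 96))/70 + 0) = sqrt((22 - 144)*(1/70) + 0) = sqrt(-122*1/70 + 0) = sqrt(-61/35 + 0) = sqrt(-61/35) = I*sqrt(2135)/35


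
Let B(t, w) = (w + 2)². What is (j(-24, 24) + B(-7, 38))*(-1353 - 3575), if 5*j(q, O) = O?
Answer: -39542272/5 ≈ -7.9085e+6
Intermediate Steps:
j(q, O) = O/5
B(t, w) = (2 + w)²
(j(-24, 24) + B(-7, 38))*(-1353 - 3575) = ((⅕)*24 + (2 + 38)²)*(-1353 - 3575) = (24/5 + 40²)*(-4928) = (24/5 + 1600)*(-4928) = (8024/5)*(-4928) = -39542272/5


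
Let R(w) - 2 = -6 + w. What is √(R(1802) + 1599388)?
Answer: √1601186 ≈ 1265.4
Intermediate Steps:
R(w) = -4 + w (R(w) = 2 + (-6 + w) = -4 + w)
√(R(1802) + 1599388) = √((-4 + 1802) + 1599388) = √(1798 + 1599388) = √1601186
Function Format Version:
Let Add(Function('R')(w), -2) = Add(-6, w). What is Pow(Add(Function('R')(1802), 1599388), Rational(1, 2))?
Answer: Pow(1601186, Rational(1, 2)) ≈ 1265.4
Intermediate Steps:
Function('R')(w) = Add(-4, w) (Function('R')(w) = Add(2, Add(-6, w)) = Add(-4, w))
Pow(Add(Function('R')(1802), 1599388), Rational(1, 2)) = Pow(Add(Add(-4, 1802), 1599388), Rational(1, 2)) = Pow(Add(1798, 1599388), Rational(1, 2)) = Pow(1601186, Rational(1, 2))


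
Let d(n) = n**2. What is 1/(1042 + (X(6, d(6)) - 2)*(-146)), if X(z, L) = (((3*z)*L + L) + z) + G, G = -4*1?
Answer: -1/98822 ≈ -1.0119e-5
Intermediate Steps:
G = -4
X(z, L) = -4 + L + z + 3*L*z (X(z, L) = (((3*z)*L + L) + z) - 4 = ((3*L*z + L) + z) - 4 = ((L + 3*L*z) + z) - 4 = (L + z + 3*L*z) - 4 = -4 + L + z + 3*L*z)
1/(1042 + (X(6, d(6)) - 2)*(-146)) = 1/(1042 + ((-4 + 6**2 + 6 + 3*6**2*6) - 2)*(-146)) = 1/(1042 + ((-4 + 36 + 6 + 3*36*6) - 2)*(-146)) = 1/(1042 + ((-4 + 36 + 6 + 648) - 2)*(-146)) = 1/(1042 + (686 - 2)*(-146)) = 1/(1042 + 684*(-146)) = 1/(1042 - 99864) = 1/(-98822) = -1/98822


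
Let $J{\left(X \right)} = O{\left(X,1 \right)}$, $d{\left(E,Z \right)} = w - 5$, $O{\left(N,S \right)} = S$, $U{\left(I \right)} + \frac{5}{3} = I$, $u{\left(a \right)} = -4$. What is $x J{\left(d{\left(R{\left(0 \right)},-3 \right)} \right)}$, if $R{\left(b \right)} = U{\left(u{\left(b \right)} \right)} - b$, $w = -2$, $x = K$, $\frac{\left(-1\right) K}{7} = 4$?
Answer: $-28$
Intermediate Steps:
$K = -28$ ($K = \left(-7\right) 4 = -28$)
$x = -28$
$U{\left(I \right)} = - \frac{5}{3} + I$
$R{\left(b \right)} = - \frac{17}{3} - b$ ($R{\left(b \right)} = \left(- \frac{5}{3} - 4\right) - b = - \frac{17}{3} - b$)
$d{\left(E,Z \right)} = -7$ ($d{\left(E,Z \right)} = -2 - 5 = -7$)
$J{\left(X \right)} = 1$
$x J{\left(d{\left(R{\left(0 \right)},-3 \right)} \right)} = \left(-28\right) 1 = -28$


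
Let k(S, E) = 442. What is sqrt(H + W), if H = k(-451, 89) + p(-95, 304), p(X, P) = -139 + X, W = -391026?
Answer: I*sqrt(390818) ≈ 625.15*I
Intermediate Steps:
H = 208 (H = 442 + (-139 - 95) = 442 - 234 = 208)
sqrt(H + W) = sqrt(208 - 391026) = sqrt(-390818) = I*sqrt(390818)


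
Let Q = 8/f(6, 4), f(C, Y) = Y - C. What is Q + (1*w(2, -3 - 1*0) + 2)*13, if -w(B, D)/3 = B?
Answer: -56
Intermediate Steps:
w(B, D) = -3*B
Q = -4 (Q = 8/(4 - 1*6) = 8/(4 - 6) = 8/(-2) = 8*(-1/2) = -4)
Q + (1*w(2, -3 - 1*0) + 2)*13 = -4 + (1*(-3*2) + 2)*13 = -4 + (1*(-6) + 2)*13 = -4 + (-6 + 2)*13 = -4 - 4*13 = -4 - 52 = -56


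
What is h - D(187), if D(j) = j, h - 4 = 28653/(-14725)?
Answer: -2723328/14725 ≈ -184.95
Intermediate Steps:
h = 30247/14725 (h = 4 + 28653/(-14725) = 4 + 28653*(-1/14725) = 4 - 28653/14725 = 30247/14725 ≈ 2.0541)
h - D(187) = 30247/14725 - 1*187 = 30247/14725 - 187 = -2723328/14725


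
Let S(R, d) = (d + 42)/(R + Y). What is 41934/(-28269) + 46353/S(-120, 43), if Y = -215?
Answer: -29264786999/160191 ≈ -1.8269e+5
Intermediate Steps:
S(R, d) = (42 + d)/(-215 + R) (S(R, d) = (d + 42)/(R - 215) = (42 + d)/(-215 + R))
41934/(-28269) + 46353/S(-120, 43) = 41934/(-28269) + 46353/(((42 + 43)/(-215 - 120))) = 41934*(-1/28269) + 46353/((85/(-335))) = -13978/9423 + 46353/((-1/335*85)) = -13978/9423 + 46353/(-17/67) = -13978/9423 + 46353*(-67/17) = -13978/9423 - 3105651/17 = -29264786999/160191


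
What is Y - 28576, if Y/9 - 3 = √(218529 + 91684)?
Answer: -28549 + 9*√310213 ≈ -23536.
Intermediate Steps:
Y = 27 + 9*√310213 (Y = 27 + 9*√(218529 + 91684) = 27 + 9*√310213 ≈ 5039.7)
Y - 28576 = (27 + 9*√310213) - 28576 = -28549 + 9*√310213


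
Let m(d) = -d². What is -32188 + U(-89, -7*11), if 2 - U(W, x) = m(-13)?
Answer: -32017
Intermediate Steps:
U(W, x) = 171 (U(W, x) = 2 - (-1)*(-13)² = 2 - (-1)*169 = 2 - 1*(-169) = 2 + 169 = 171)
-32188 + U(-89, -7*11) = -32188 + 171 = -32017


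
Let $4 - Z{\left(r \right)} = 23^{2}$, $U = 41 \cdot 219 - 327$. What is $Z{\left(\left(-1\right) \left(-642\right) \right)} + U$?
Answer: $8127$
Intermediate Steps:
$U = 8652$ ($U = 8979 - 327 = 8652$)
$Z{\left(r \right)} = -525$ ($Z{\left(r \right)} = 4 - 23^{2} = 4 - 529 = -525$)
$Z{\left(\left(-1\right) \left(-642\right) \right)} + U = -525 + 8652 = 8127$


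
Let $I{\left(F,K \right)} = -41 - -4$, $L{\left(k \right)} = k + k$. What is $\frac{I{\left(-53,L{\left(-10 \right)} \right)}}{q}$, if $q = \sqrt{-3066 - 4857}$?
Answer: $\frac{37 i \sqrt{7923}}{7923} \approx 0.41568 i$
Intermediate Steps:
$L{\left(k \right)} = 2 k$
$I{\left(F,K \right)} = -37$ ($I{\left(F,K \right)} = -41 + 4 = -37$)
$q = i \sqrt{7923}$ ($q = \sqrt{-7923} = i \sqrt{7923} \approx 89.011 i$)
$\frac{I{\left(-53,L{\left(-10 \right)} \right)}}{q} = - \frac{37}{i \sqrt{7923}} = - 37 \left(- \frac{i \sqrt{7923}}{7923}\right) = \frac{37 i \sqrt{7923}}{7923}$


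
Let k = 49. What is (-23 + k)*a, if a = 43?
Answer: 1118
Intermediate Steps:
(-23 + k)*a = (-23 + 49)*43 = 26*43 = 1118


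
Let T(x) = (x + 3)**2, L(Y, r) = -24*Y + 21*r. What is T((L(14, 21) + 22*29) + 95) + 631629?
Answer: 1338910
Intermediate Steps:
T(x) = (3 + x)**2
T((L(14, 21) + 22*29) + 95) + 631629 = (3 + (((-24*14 + 21*21) + 22*29) + 95))**2 + 631629 = (3 + (((-336 + 441) + 638) + 95))**2 + 631629 = (3 + ((105 + 638) + 95))**2 + 631629 = (3 + (743 + 95))**2 + 631629 = (3 + 838)**2 + 631629 = 841**2 + 631629 = 707281 + 631629 = 1338910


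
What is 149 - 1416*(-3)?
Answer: 4397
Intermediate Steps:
149 - 1416*(-3) = 149 - 118*(-36) = 149 + 4248 = 4397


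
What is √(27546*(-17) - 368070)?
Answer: 528*I*√3 ≈ 914.52*I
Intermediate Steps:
√(27546*(-17) - 368070) = √(-468282 - 368070) = √(-836352) = 528*I*√3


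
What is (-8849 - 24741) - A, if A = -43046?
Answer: 9456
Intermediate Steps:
(-8849 - 24741) - A = (-8849 - 24741) - 1*(-43046) = -33590 + 43046 = 9456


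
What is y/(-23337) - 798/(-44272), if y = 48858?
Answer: -357403075/172195944 ≈ -2.0756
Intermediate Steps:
y/(-23337) - 798/(-44272) = 48858/(-23337) - 798/(-44272) = 48858*(-1/23337) - 798*(-1/44272) = -16286/7779 + 399/22136 = -357403075/172195944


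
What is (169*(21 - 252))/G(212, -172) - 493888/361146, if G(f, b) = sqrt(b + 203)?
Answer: -246944/180573 - 39039*sqrt(31)/31 ≈ -7013.0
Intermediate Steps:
G(f, b) = sqrt(203 + b)
(169*(21 - 252))/G(212, -172) - 493888/361146 = (169*(21 - 252))/(sqrt(203 - 172)) - 493888/361146 = (169*(-231))/(sqrt(31)) - 493888*1/361146 = -39039*sqrt(31)/31 - 246944/180573 = -246944/180573 - 39039*sqrt(31)/31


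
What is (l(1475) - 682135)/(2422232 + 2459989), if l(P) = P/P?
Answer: -227378/1627407 ≈ -0.13972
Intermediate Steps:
l(P) = 1
(l(1475) - 682135)/(2422232 + 2459989) = (1 - 682135)/(2422232 + 2459989) = -682134/4882221 = -682134*1/4882221 = -227378/1627407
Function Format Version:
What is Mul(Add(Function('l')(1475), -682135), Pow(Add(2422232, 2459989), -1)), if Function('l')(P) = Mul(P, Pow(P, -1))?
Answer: Rational(-227378, 1627407) ≈ -0.13972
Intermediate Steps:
Function('l')(P) = 1
Mul(Add(Function('l')(1475), -682135), Pow(Add(2422232, 2459989), -1)) = Mul(Add(1, -682135), Pow(Add(2422232, 2459989), -1)) = Mul(-682134, Pow(4882221, -1)) = Mul(-682134, Rational(1, 4882221)) = Rational(-227378, 1627407)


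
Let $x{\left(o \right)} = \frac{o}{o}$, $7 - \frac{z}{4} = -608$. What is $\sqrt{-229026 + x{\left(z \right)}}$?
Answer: $5 i \sqrt{9161} \approx 478.57 i$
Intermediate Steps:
$z = 2460$ ($z = 28 - -2432 = 28 + 2432 = 2460$)
$x{\left(o \right)} = 1$
$\sqrt{-229026 + x{\left(z \right)}} = \sqrt{-229026 + 1} = \sqrt{-229025} = 5 i \sqrt{9161}$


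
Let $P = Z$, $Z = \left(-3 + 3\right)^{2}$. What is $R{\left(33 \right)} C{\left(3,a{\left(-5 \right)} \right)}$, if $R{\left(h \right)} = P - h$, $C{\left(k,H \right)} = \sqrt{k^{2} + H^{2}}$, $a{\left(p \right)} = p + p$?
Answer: $- 33 \sqrt{109} \approx -344.53$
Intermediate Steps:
$a{\left(p \right)} = 2 p$
$C{\left(k,H \right)} = \sqrt{H^{2} + k^{2}}$
$Z = 0$ ($Z = 0^{2} = 0$)
$P = 0$
$R{\left(h \right)} = - h$ ($R{\left(h \right)} = 0 - h = - h$)
$R{\left(33 \right)} C{\left(3,a{\left(-5 \right)} \right)} = \left(-1\right) 33 \sqrt{\left(2 \left(-5\right)\right)^{2} + 3^{2}} = - 33 \sqrt{\left(-10\right)^{2} + 9} = - 33 \sqrt{100 + 9} = - 33 \sqrt{109}$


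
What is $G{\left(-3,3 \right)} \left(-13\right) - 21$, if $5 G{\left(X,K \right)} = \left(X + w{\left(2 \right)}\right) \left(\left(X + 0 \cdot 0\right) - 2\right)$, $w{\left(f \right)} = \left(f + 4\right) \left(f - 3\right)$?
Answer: $-138$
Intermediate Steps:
$w{\left(f \right)} = \left(-3 + f\right) \left(4 + f\right)$ ($w{\left(f \right)} = \left(4 + f\right) \left(-3 + f\right) = \left(-3 + f\right) \left(4 + f\right)$)
$G{\left(X,K \right)} = \frac{\left(-6 + X\right) \left(-2 + X\right)}{5}$ ($G{\left(X,K \right)} = \frac{\left(X + \left(-12 + 2 + 2^{2}\right)\right) \left(\left(X + 0 \cdot 0\right) - 2\right)}{5} = \frac{\left(X + \left(-12 + 2 + 4\right)\right) \left(\left(X + 0\right) - 2\right)}{5} = \frac{\left(X - 6\right) \left(X - 2\right)}{5} = \frac{\left(-6 + X\right) \left(-2 + X\right)}{5}$)
$G{\left(-3,3 \right)} \left(-13\right) - 21 = \left(\frac{12}{5} - - \frac{24}{5} + \frac{\left(-3\right)^{2}}{5}\right) \left(-13\right) - 21 = \left(\frac{12}{5} + \frac{24}{5} + \frac{1}{5} \cdot 9\right) \left(-13\right) - 21 = \left(\frac{12}{5} + \frac{24}{5} + \frac{9}{5}\right) \left(-13\right) - 21 = 9 \left(-13\right) - 21 = -117 - 21 = -138$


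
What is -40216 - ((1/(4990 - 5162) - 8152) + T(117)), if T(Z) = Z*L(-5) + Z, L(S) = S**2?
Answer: -6038231/172 ≈ -35106.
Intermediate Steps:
T(Z) = 26*Z (T(Z) = Z*(-5)**2 + Z = Z*25 + Z = 25*Z + Z = 26*Z)
-40216 - ((1/(4990 - 5162) - 8152) + T(117)) = -40216 - ((1/(4990 - 5162) - 8152) + 26*117) = -40216 - ((1/(-172) - 8152) + 3042) = -40216 - ((-1/172 - 8152) + 3042) = -40216 - (-1402145/172 + 3042) = -40216 - 1*(-878921/172) = -40216 + 878921/172 = -6038231/172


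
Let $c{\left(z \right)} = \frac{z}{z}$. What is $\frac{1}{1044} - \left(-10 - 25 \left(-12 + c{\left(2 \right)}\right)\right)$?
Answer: $- \frac{276659}{1044} \approx -265.0$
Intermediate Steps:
$c{\left(z \right)} = 1$
$\frac{1}{1044} - \left(-10 - 25 \left(-12 + c{\left(2 \right)}\right)\right) = \frac{1}{1044} - \left(-10 - 25 \left(-12 + 1\right)\right) = \frac{1}{1044} - \left(-10 - -275\right) = \frac{1}{1044} - \left(-10 + 275\right) = \frac{1}{1044} - 265 = - \frac{276659}{1044}$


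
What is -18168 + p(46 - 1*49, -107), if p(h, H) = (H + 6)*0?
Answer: -18168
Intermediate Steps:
p(h, H) = 0 (p(h, H) = (6 + H)*0 = 0)
-18168 + p(46 - 1*49, -107) = -18168 + 0 = -18168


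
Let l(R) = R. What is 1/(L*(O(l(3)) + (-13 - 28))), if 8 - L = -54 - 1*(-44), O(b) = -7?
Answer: -1/864 ≈ -0.0011574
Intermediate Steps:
L = 18 (L = 8 - (-54 - 1*(-44)) = 8 - (-54 + 44) = 8 - 1*(-10) = 8 + 10 = 18)
1/(L*(O(l(3)) + (-13 - 28))) = 1/(18*(-7 + (-13 - 28))) = 1/(18*(-7 - 41)) = 1/(18*(-48)) = 1/(-864) = -1/864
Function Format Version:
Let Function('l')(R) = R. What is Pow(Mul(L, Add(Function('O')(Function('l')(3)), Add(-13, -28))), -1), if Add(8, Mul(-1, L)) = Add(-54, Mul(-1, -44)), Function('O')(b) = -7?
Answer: Rational(-1, 864) ≈ -0.0011574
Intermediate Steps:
L = 18 (L = Add(8, Mul(-1, Add(-54, Mul(-1, -44)))) = Add(8, Mul(-1, Add(-54, 44))) = Add(8, Mul(-1, -10)) = Add(8, 10) = 18)
Pow(Mul(L, Add(Function('O')(Function('l')(3)), Add(-13, -28))), -1) = Pow(Mul(18, Add(-7, Add(-13, -28))), -1) = Pow(Mul(18, Add(-7, -41)), -1) = Pow(Mul(18, -48), -1) = Pow(-864, -1) = Rational(-1, 864)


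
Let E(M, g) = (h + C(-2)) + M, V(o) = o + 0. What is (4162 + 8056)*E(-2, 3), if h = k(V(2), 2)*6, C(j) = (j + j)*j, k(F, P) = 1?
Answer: 146616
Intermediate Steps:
V(o) = o
C(j) = 2*j² (C(j) = (2*j)*j = 2*j²)
h = 6 (h = 1*6 = 6)
E(M, g) = 14 + M (E(M, g) = (6 + 2*(-2)²) + M = (6 + 2*4) + M = (6 + 8) + M = 14 + M)
(4162 + 8056)*E(-2, 3) = (4162 + 8056)*(14 - 2) = 12218*12 = 146616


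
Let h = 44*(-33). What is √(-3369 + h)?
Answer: I*√4821 ≈ 69.433*I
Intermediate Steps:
h = -1452
√(-3369 + h) = √(-3369 - 1452) = √(-4821) = I*√4821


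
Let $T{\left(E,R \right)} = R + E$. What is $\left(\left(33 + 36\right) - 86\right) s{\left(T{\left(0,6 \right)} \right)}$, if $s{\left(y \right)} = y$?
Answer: $-102$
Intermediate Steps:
$T{\left(E,R \right)} = E + R$
$\left(\left(33 + 36\right) - 86\right) s{\left(T{\left(0,6 \right)} \right)} = \left(\left(33 + 36\right) - 86\right) \left(0 + 6\right) = \left(69 - 86\right) 6 = \left(-17\right) 6 = -102$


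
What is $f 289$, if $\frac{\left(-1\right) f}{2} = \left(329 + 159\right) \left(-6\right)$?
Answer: $1692384$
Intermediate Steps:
$f = 5856$ ($f = - 2 \left(329 + 159\right) \left(-6\right) = - 2 \cdot 488 \left(-6\right) = \left(-2\right) \left(-2928\right) = 5856$)
$f 289 = 5856 \cdot 289 = 1692384$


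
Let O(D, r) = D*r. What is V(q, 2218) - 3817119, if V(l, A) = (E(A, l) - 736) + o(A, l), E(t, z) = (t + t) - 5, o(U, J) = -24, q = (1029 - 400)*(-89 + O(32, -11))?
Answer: -3813448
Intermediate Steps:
q = -277389 (q = (1029 - 400)*(-89 + 32*(-11)) = 629*(-89 - 352) = 629*(-441) = -277389)
E(t, z) = -5 + 2*t (E(t, z) = 2*t - 5 = -5 + 2*t)
V(l, A) = -765 + 2*A (V(l, A) = ((-5 + 2*A) - 736) - 24 = (-741 + 2*A) - 24 = -765 + 2*A)
V(q, 2218) - 3817119 = (-765 + 2*2218) - 3817119 = (-765 + 4436) - 3817119 = 3671 - 3817119 = -3813448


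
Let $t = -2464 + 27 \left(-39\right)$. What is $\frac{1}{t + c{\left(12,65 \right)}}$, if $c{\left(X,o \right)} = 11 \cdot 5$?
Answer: $- \frac{1}{3462} \approx -0.00028885$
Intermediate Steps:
$c{\left(X,o \right)} = 55$
$t = -3517$ ($t = -2464 - 1053 = -3517$)
$\frac{1}{t + c{\left(12,65 \right)}} = \frac{1}{-3517 + 55} = \frac{1}{-3462} = - \frac{1}{3462}$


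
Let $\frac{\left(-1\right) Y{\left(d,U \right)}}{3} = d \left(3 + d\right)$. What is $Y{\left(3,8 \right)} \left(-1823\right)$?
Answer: $98442$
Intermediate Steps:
$Y{\left(d,U \right)} = - 3 d \left(3 + d\right)$
$Y{\left(3,8 \right)} \left(-1823\right) = \left(-3\right) 3 \left(3 + 3\right) \left(-1823\right) = \left(-3\right) 3 \cdot 6 \left(-1823\right) = \left(-54\right) \left(-1823\right) = 98442$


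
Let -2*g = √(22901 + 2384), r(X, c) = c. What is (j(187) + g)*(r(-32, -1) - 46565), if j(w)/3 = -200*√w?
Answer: 23283*√25285 + 27939600*√187 ≈ 3.8577e+8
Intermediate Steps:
g = -√25285/2 (g = -√(22901 + 2384)/2 = -√25285/2 ≈ -79.506)
j(w) = -600*√w (j(w) = 3*(-200*√w) = -600*√w)
(j(187) + g)*(r(-32, -1) - 46565) = (-600*√187 - √25285/2)*(-1 - 46565) = (-600*√187 - √25285/2)*(-46566) = 23283*√25285 + 27939600*√187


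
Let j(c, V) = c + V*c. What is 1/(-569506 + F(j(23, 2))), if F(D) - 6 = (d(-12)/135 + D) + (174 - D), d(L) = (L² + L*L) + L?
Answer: -45/25619578 ≈ -1.7565e-6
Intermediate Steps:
d(L) = L + 2*L² (d(L) = (L² + L²) + L = 2*L² + L = L + 2*L²)
F(D) = 8192/45 (F(D) = 6 + ((-12*(1 + 2*(-12))/135 + D) + (174 - D)) = 6 + ((-12*(1 - 24)*(1/135) + D) + (174 - D)) = 6 + ((-12*(-23)*(1/135) + D) + (174 - D)) = 6 + ((276*(1/135) + D) + (174 - D)) = 6 + ((92/45 + D) + (174 - D)) = 6 + 7922/45 = 8192/45)
1/(-569506 + F(j(23, 2))) = 1/(-569506 + 8192/45) = 1/(-25619578/45) = -45/25619578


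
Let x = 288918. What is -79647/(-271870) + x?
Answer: 78548216307/271870 ≈ 2.8892e+5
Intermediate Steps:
-79647/(-271870) + x = -79647/(-271870) + 288918 = -79647*(-1/271870) + 288918 = 79647/271870 + 288918 = 78548216307/271870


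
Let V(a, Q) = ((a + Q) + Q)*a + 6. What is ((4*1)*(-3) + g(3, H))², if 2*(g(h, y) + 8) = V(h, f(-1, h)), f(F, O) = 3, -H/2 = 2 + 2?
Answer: 49/4 ≈ 12.250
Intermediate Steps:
H = -8 (H = -2*(2 + 2) = -2*4 = -8)
V(a, Q) = 6 + a*(a + 2*Q) (V(a, Q) = ((Q + a) + Q)*a + 6 = (a + 2*Q)*a + 6 = a*(a + 2*Q) + 6 = 6 + a*(a + 2*Q))
g(h, y) = -5 + h²/2 + 3*h (g(h, y) = -8 + (6 + h² + 2*3*h)/2 = -8 + (6 + h² + 6*h)/2 = -8 + (3 + h²/2 + 3*h) = -5 + h²/2 + 3*h)
((4*1)*(-3) + g(3, H))² = ((4*1)*(-3) + (-5 + (½)*3² + 3*3))² = (4*(-3) + (-5 + (½)*9 + 9))² = (-12 + (-5 + 9/2 + 9))² = (-12 + 17/2)² = (-7/2)² = 49/4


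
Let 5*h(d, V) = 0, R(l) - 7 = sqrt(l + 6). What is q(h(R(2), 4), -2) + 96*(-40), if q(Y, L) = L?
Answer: -3842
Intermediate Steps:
R(l) = 7 + sqrt(6 + l) (R(l) = 7 + sqrt(l + 6) = 7 + sqrt(6 + l))
h(d, V) = 0 (h(d, V) = (1/5)*0 = 0)
q(h(R(2), 4), -2) + 96*(-40) = -2 + 96*(-40) = -2 - 3840 = -3842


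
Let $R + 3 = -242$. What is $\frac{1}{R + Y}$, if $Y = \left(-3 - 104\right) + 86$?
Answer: $- \frac{1}{266} \approx -0.0037594$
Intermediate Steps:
$R = -245$ ($R = -3 - 242 = -245$)
$Y = -21$ ($Y = -107 + 86 = -21$)
$\frac{1}{R + Y} = \frac{1}{-245 - 21} = \frac{1}{-266} = - \frac{1}{266}$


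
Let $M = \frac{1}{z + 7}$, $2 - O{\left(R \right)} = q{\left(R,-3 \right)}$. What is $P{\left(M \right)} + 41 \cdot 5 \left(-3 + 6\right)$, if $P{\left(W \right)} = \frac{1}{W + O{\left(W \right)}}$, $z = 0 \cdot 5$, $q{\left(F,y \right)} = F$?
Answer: $\frac{1231}{2} \approx 615.5$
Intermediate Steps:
$O{\left(R \right)} = 2 - R$
$z = 0$
$M = \frac{1}{7}$ ($M = \frac{1}{0 + 7} = \frac{1}{7} \approx 0.14286$)
$P{\left(W \right)} = \frac{1}{2}$ ($P{\left(W \right)} = \frac{1}{W - \left(-2 + W\right)} = \frac{1}{2}$)
$P{\left(M \right)} + 41 \cdot 5 \left(-3 + 6\right) = \frac{1}{2} + 41 \cdot 5 \left(-3 + 6\right) = \frac{1}{2} + 41 \cdot 5 \cdot 3 = \frac{1}{2} + 41 \cdot 15 = \frac{1}{2} + 615 = \frac{1231}{2}$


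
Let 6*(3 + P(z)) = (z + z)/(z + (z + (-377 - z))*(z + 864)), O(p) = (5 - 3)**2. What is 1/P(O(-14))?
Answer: -245424/736273 ≈ -0.33333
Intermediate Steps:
O(p) = 4 (O(p) = 2**2 = 4)
P(z) = -3 + z/(3*(-325728 - 376*z)) (P(z) = -3 + ((z + z)/(z + (z + (-377 - z))*(z + 864)))/6 = -3 + ((2*z)/(z - 377*(864 + z)))/6 = -3 + ((2*z)/(z + (-325728 - 377*z)))/6 = -3 + ((2*z)/(-325728 - 376*z))/6 = -3 + (2*z/(-325728 - 376*z))/6 = -3 + z/(3*(-325728 - 376*z)))
1/P(O(-14)) = 1/((-2931552 - 3385*4)/(24*(40716 + 47*4))) = 1/((-2931552 - 13540)/(24*(40716 + 188))) = 1/((1/24)*(-2945092)/40904) = 1/((1/24)*(1/40904)*(-2945092)) = 1/(-736273/245424) = -245424/736273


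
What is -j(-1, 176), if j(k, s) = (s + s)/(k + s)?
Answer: -352/175 ≈ -2.0114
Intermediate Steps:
j(k, s) = 2*s/(k + s) (j(k, s) = (2*s)/(k + s) = 2*s/(k + s))
-j(-1, 176) = -2*176/(-1 + 176) = -2*176/175 = -1*352/175 = -352/175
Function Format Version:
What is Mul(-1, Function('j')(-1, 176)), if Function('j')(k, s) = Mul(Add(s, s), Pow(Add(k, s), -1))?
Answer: Rational(-352, 175) ≈ -2.0114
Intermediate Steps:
Function('j')(k, s) = Mul(2, s, Pow(Add(k, s), -1)) (Function('j')(k, s) = Mul(Mul(2, s), Pow(Add(k, s), -1)) = Mul(2, s, Pow(Add(k, s), -1)))
Mul(-1, Function('j')(-1, 176)) = Mul(-1, Mul(2, 176, Pow(Add(-1, 176), -1))) = Mul(-1, Mul(2, 176, Pow(175, -1))) = Mul(-1, Mul(2, 176, Rational(1, 175))) = Mul(-1, Rational(352, 175)) = Rational(-352, 175)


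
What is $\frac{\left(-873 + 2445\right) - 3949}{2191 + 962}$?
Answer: $- \frac{2377}{3153} \approx -0.75389$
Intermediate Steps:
$\frac{\left(-873 + 2445\right) - 3949}{2191 + 962} = \frac{1572 - 3949}{3153} = \left(-2377\right) \frac{1}{3153} = - \frac{2377}{3153}$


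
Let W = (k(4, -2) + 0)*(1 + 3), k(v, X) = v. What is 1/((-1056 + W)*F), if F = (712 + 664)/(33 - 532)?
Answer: 499/1431040 ≈ 0.00034870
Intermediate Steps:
F = -1376/499 (F = 1376/(-499) = 1376*(-1/499) = -1376/499 ≈ -2.7575)
W = 16 (W = (4 + 0)*(1 + 3) = 4*4 = 16)
1/((-1056 + W)*F) = 1/((-1056 + 16)*(-1376/499)) = 1/(-1040*(-1376/499)) = 1/(1431040/499) = 499/1431040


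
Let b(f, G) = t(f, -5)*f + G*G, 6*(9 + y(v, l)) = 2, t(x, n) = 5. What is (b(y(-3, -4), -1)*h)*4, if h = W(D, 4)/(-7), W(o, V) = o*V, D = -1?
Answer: -2032/21 ≈ -96.762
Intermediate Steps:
y(v, l) = -26/3 (y(v, l) = -9 + (1/6)*2 = -9 + 1/3 = -26/3)
W(o, V) = V*o
b(f, G) = G**2 + 5*f (b(f, G) = 5*f + G*G = 5*f + G**2 = G**2 + 5*f)
h = 4/7 (h = (4*(-1))/(-7) = -4*(-1/7) = 4/7 ≈ 0.57143)
(b(y(-3, -4), -1)*h)*4 = (((-1)**2 + 5*(-26/3))*(4/7))*4 = ((1 - 130/3)*(4/7))*4 = -127/3*4/7*4 = -508/21*4 = -2032/21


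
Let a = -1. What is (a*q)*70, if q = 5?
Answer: -350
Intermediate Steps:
(a*q)*70 = -1*5*70 = -5*70 = -350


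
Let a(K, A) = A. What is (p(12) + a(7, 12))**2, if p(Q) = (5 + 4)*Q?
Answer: 14400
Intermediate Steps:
p(Q) = 9*Q
(p(12) + a(7, 12))**2 = (9*12 + 12)**2 = (108 + 12)**2 = 120**2 = 14400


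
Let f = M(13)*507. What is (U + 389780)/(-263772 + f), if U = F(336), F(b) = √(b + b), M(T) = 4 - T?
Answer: -77956/53667 - 4*√42/268335 ≈ -1.4527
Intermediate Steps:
F(b) = √2*√b (F(b) = √(2*b) = √2*√b)
U = 4*√42 (U = √2*√336 = √2*(4*√21) = 4*√42 ≈ 25.923)
f = -4563 (f = (4 - 1*13)*507 = (4 - 13)*507 = -9*507 = -4563)
(U + 389780)/(-263772 + f) = (4*√42 + 389780)/(-263772 - 4563) = (389780 + 4*√42)/(-268335) = (389780 + 4*√42)*(-1/268335) = -77956/53667 - 4*√42/268335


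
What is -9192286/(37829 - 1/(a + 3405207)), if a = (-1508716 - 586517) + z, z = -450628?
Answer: -7899354204956/32508199833 ≈ -243.00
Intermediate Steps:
a = -2545861 (a = (-1508716 - 586517) - 450628 = -2095233 - 450628 = -2545861)
-9192286/(37829 - 1/(a + 3405207)) = -9192286/(37829 - 1/(-2545861 + 3405207)) = -9192286/(37829 - 1/859346) = -9192286/32508199833/859346 = -9192286*859346/32508199833 = -7899354204956/32508199833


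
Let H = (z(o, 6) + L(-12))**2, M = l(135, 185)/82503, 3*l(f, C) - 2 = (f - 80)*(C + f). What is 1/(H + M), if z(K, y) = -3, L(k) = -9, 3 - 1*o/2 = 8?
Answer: 247509/35658898 ≈ 0.0069410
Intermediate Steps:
o = -10 (o = 6 - 2*8 = 6 - 16 = -10)
l(f, C) = 2/3 + (-80 + f)*(C + f)/3 (l(f, C) = 2/3 + ((f - 80)*(C + f))/3 = 2/3 + ((-80 + f)*(C + f))/3 = 2/3 + (-80 + f)*(C + f)/3)
M = 17602/247509 (M = (2/3 - 80/3*185 - 80/3*135 + (1/3)*135**2 + (1/3)*185*135)/82503 = (2/3 - 14800/3 - 3600 + (1/3)*18225 + 8325)*(1/82503) = (2/3 - 14800/3 - 3600 + 6075 + 8325)*(1/82503) = (17602/3)*(1/82503) = 17602/247509 ≈ 0.071117)
H = 144 (H = (-3 - 9)**2 = (-12)**2 = 144)
1/(H + M) = 1/(144 + 17602/247509) = 1/(35658898/247509) = 247509/35658898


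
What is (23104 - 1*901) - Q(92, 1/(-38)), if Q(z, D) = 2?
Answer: 22201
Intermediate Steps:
(23104 - 1*901) - Q(92, 1/(-38)) = (23104 - 1*901) - 1*2 = (23104 - 901) - 2 = 22203 - 2 = 22201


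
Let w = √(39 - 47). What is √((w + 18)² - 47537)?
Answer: √(-47221 + 72*I*√2) ≈ 0.234 + 217.3*I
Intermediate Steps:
w = 2*I*√2 (w = √(-8) = 2*I*√2 ≈ 2.8284*I)
√((w + 18)² - 47537) = √((2*I*√2 + 18)² - 47537) = √((18 + 2*I*√2)² - 47537) = √(-47537 + (18 + 2*I*√2)²)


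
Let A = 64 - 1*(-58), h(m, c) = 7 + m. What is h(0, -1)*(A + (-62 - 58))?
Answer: 14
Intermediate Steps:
A = 122 (A = 64 + 58 = 122)
h(0, -1)*(A + (-62 - 58)) = (7 + 0)*(122 + (-62 - 58)) = 7*(122 - 120) = 7*2 = 14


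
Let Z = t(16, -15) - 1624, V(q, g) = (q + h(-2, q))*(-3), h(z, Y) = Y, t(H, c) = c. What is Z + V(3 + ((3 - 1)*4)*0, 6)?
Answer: -1657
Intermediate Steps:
V(q, g) = -6*q (V(q, g) = (q + q)*(-3) = (2*q)*(-3) = -6*q)
Z = -1639 (Z = -15 - 1624 = -1639)
Z + V(3 + ((3 - 1)*4)*0, 6) = -1639 - 6*(3 + ((3 - 1)*4)*0) = -1639 - 6*(3 + (2*4)*0) = -1639 - 6*(3 + 8*0) = -1639 - 6*(3 + 0) = -1639 - 6*3 = -1639 - 18 = -1657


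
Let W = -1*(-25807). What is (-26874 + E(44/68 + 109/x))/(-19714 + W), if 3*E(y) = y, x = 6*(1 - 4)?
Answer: -24671987/5593374 ≈ -4.4109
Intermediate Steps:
W = 25807
x = -18 (x = 6*(-3) = -18)
E(y) = y/3
(-26874 + E(44/68 + 109/x))/(-19714 + W) = (-26874 + (44/68 + 109/(-18))/3)/(-19714 + 25807) = (-26874 + (44*(1/68) + 109*(-1/18))/3)/6093 = (-26874 + (11/17 - 109/18)/3)*(1/6093) = (-26874 + (⅓)*(-1655/306))*(1/6093) = (-26874 - 1655/918)*(1/6093) = -24671987/918*1/6093 = -24671987/5593374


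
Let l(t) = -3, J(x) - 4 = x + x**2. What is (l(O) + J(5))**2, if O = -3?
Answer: 961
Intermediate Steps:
J(x) = 4 + x + x**2 (J(x) = 4 + (x + x**2) = 4 + x + x**2)
(l(O) + J(5))**2 = (-3 + (4 + 5 + 5**2))**2 = (-3 + (4 + 5 + 25))**2 = (-3 + 34)**2 = 31**2 = 961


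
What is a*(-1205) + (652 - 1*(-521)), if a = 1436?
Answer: -1729207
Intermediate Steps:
a*(-1205) + (652 - 1*(-521)) = 1436*(-1205) + (652 - 1*(-521)) = -1730380 + (652 + 521) = -1730380 + 1173 = -1729207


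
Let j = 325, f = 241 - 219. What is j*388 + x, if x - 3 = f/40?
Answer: 2522071/20 ≈ 1.2610e+5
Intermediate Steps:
f = 22
x = 71/20 (x = 3 + 22/40 = 3 + 22*(1/40) = 3 + 11/20 = 71/20 ≈ 3.5500)
j*388 + x = 325*388 + 71/20 = 126100 + 71/20 = 2522071/20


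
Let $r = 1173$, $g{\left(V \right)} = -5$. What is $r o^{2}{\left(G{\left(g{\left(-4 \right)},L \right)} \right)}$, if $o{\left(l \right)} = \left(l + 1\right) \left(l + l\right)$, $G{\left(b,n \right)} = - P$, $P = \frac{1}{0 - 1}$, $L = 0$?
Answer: $18768$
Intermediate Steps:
$P = -1$ ($P = \frac{1}{-1} = -1$)
$G{\left(b,n \right)} = 1$ ($G{\left(b,n \right)} = \left(-1\right) \left(-1\right) = 1$)
$o{\left(l \right)} = 2 l \left(1 + l\right)$ ($o{\left(l \right)} = \left(1 + l\right) 2 l = 2 l \left(1 + l\right)$)
$r o^{2}{\left(G{\left(g{\left(-4 \right)},L \right)} \right)} = 1173 \left(2 \cdot 1 \left(1 + 1\right)\right)^{2} = 1173 \left(2 \cdot 1 \cdot 2\right)^{2} = 1173 \cdot 4^{2} = 1173 \cdot 16 = 18768$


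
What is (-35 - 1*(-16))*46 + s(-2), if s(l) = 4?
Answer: -870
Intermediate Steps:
(-35 - 1*(-16))*46 + s(-2) = (-35 - 1*(-16))*46 + 4 = (-35 + 16)*46 + 4 = -19*46 + 4 = -874 + 4 = -870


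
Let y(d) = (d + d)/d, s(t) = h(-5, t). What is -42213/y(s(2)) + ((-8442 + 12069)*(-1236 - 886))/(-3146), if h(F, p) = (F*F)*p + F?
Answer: -4515735/242 ≈ -18660.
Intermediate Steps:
h(F, p) = F + p*F² (h(F, p) = F²*p + F = p*F² + F = F + p*F²)
s(t) = -5 + 25*t (s(t) = -5*(1 - 5*t) = -5 + 25*t)
y(d) = 2 (y(d) = (2*d)/d = 2)
-42213/y(s(2)) + ((-8442 + 12069)*(-1236 - 886))/(-3146) = -42213/2 + ((-8442 + 12069)*(-1236 - 886))/(-3146) = -42213*½ + (3627*(-2122))*(-1/3146) = -42213/2 - 7696494*(-1/3146) = -42213/2 + 296019/121 = -4515735/242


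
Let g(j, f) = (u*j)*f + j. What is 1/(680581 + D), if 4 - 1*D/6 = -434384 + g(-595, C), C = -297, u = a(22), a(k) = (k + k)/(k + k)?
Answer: 1/2230189 ≈ 4.4839e-7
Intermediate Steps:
a(k) = 1 (a(k) = (2*k)/((2*k)) = (2*k)*(1/(2*k)) = 1)
u = 1
g(j, f) = j + f*j (g(j, f) = (1*j)*f + j = j*f + j = f*j + j = j + f*j)
D = 1549608 (D = 24 - 6*(-434384 - 595*(1 - 297)) = 24 - 6*(-434384 - 595*(-296)) = 24 - 6*(-434384 + 176120) = 24 - 6*(-258264) = 24 + 1549584 = 1549608)
1/(680581 + D) = 1/(680581 + 1549608) = 1/2230189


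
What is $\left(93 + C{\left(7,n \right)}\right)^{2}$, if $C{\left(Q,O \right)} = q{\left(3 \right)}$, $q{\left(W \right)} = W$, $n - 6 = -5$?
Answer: $9216$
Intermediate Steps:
$n = 1$ ($n = 6 - 5 = 1$)
$C{\left(Q,O \right)} = 3$
$\left(93 + C{\left(7,n \right)}\right)^{2} = \left(93 + 3\right)^{2} = 96^{2} = 9216$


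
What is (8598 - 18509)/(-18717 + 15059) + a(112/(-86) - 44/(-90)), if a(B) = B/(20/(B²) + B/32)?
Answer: 5682586136781299/2118415789771826 ≈ 2.6825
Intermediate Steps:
a(B) = B/(20/B² + B/32) (a(B) = B/(20/B² + B*(1/32)) = B/(20/B² + B/32))
(8598 - 18509)/(-18717 + 15059) + a(112/(-86) - 44/(-90)) = (8598 - 18509)/(-18717 + 15059) + 32*(112/(-86) - 44/(-90))³/(640 + (112/(-86) - 44/(-90))³) = -9911/(-3658) + 32*(112*(-1/86) - 44*(-1/90))³/(640 + (112*(-1/86) - 44*(-1/90))³) = -9911*(-1/3658) + 32*(-56/43 + 22/45)³/(640 + (-56/43 + 22/45)³) = 9911/3658 + 32*(-1574/1935)³/(640 + (-1574/1935)³) = 9911/3658 + 32*(-3899547224/7245075375)/(640 - 3899547224/7245075375) = 9911/3658 + 32*(-3899547224/7245075375)/(4632948692776/7245075375) = 9911/3658 + 32*(-3899547224/7245075375)*(7245075375/4632948692776) = 9911/3658 - 15598188896/579118586597 = 5682586136781299/2118415789771826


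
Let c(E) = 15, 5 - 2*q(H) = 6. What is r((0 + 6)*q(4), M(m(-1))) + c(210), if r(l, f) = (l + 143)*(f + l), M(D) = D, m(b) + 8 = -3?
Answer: -1945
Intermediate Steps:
q(H) = -1/2 (q(H) = 5/2 - 1/2*6 = 5/2 - 3 = -1/2)
m(b) = -11 (m(b) = -8 - 3 = -11)
r(l, f) = (143 + l)*(f + l)
r((0 + 6)*q(4), M(m(-1))) + c(210) = (((0 + 6)*(-1/2))**2 + 143*(-11) + 143*((0 + 6)*(-1/2)) - 11*(0 + 6)*(-1)/2) + 15 = ((6*(-1/2))**2 - 1573 + 143*(6*(-1/2)) - 66*(-1)/2) + 15 = ((-3)**2 - 1573 + 143*(-3) - 11*(-3)) + 15 = (9 - 1573 - 429 + 33) + 15 = -1960 + 15 = -1945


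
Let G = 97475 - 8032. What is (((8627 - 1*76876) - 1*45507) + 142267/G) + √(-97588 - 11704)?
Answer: -10174535641/89443 + 2*I*√27323 ≈ -1.1375e+5 + 330.59*I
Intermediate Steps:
G = 89443
(((8627 - 1*76876) - 1*45507) + 142267/G) + √(-97588 - 11704) = (((8627 - 1*76876) - 1*45507) + 142267/89443) + √(-97588 - 11704) = (((8627 - 76876) - 45507) + 142267*(1/89443)) + √(-109292) = ((-68249 - 45507) + 142267/89443) + 2*I*√27323 = (-113756 + 142267/89443) + 2*I*√27323 = -10174535641/89443 + 2*I*√27323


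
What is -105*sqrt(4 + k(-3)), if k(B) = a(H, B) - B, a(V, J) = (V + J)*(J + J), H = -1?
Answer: -105*sqrt(31) ≈ -584.62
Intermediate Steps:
a(V, J) = 2*J*(J + V) (a(V, J) = (J + V)*(2*J) = 2*J*(J + V))
k(B) = -B + 2*B*(-1 + B) (k(B) = 2*B*(B - 1) - B = 2*B*(-1 + B) - B = -B + 2*B*(-1 + B))
-105*sqrt(4 + k(-3)) = -105*sqrt(4 - 3*(-3 + 2*(-3))) = -105*sqrt(4 - 3*(-3 - 6)) = -105*sqrt(4 - 3*(-9)) = -105*sqrt(4 + 27) = -105*sqrt(31)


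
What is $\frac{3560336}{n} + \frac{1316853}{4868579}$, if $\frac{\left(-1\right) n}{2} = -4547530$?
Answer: $\frac{563666040937}{851538809995} \approx 0.66194$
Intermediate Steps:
$n = 9095060$ ($n = \left(-2\right) \left(-4547530\right) = 9095060$)
$\frac{3560336}{n} + \frac{1316853}{4868579} = \frac{3560336}{9095060} + \frac{1316853}{4868579} = 3560336 \cdot \frac{1}{9095060} + 1316853 \cdot \frac{1}{4868579} = \frac{68468}{174905} + \frac{1316853}{4868579} = \frac{563666040937}{851538809995}$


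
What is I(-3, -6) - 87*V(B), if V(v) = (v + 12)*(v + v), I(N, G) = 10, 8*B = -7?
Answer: 54521/32 ≈ 1703.8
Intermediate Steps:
B = -7/8 (B = (1/8)*(-7) = -7/8 ≈ -0.87500)
V(v) = 2*v*(12 + v) (V(v) = (12 + v)*(2*v) = 2*v*(12 + v))
I(-3, -6) - 87*V(B) = 10 - 174*(-7)*(12 - 7/8)/8 = 10 - 174*(-7)*89/(8*8) = 10 - 87*(-623/32) = 10 + 54201/32 = 54521/32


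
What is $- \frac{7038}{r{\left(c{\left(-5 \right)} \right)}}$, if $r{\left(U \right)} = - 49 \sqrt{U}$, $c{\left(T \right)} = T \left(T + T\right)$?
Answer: $\frac{3519 \sqrt{2}}{245} \approx 20.313$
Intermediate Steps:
$c{\left(T \right)} = 2 T^{2}$ ($c{\left(T \right)} = T 2 T = 2 T^{2}$)
$- \frac{7038}{r{\left(c{\left(-5 \right)} \right)}} = - \frac{7038}{\left(-49\right) \sqrt{2 \left(-5\right)^{2}}} = - \frac{7038}{\left(-49\right) \sqrt{2 \cdot 25}} = - \frac{7038}{\left(-49\right) \sqrt{50}} = - \frac{7038}{\left(-49\right) 5 \sqrt{2}} = - \frac{7038}{\left(-245\right) \sqrt{2}} = - 7038 \left(- \frac{\sqrt{2}}{490}\right) = \frac{3519 \sqrt{2}}{245}$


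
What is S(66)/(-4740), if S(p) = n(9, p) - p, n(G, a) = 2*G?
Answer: 4/395 ≈ 0.010127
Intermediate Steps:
S(p) = 18 - p (S(p) = 2*9 - p = 18 - p)
S(66)/(-4740) = (18 - 1*66)/(-4740) = (18 - 66)*(-1/4740) = -48*(-1/4740) = 4/395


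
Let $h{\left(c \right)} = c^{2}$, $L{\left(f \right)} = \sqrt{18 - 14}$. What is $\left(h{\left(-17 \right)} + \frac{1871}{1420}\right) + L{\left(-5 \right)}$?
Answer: $\frac{415091}{1420} \approx 292.32$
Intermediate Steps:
$L{\left(f \right)} = 2$ ($L{\left(f \right)} = \sqrt{4} = 2$)
$\left(h{\left(-17 \right)} + \frac{1871}{1420}\right) + L{\left(-5 \right)} = \left(\left(-17\right)^{2} + \frac{1871}{1420}\right) + 2 = \left(289 + 1871 \cdot \frac{1}{1420}\right) + 2 = \left(289 + \frac{1871}{1420}\right) + 2 = \frac{412251}{1420} + 2 = \frac{415091}{1420}$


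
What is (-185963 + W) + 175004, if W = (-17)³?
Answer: -15872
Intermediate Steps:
W = -4913
(-185963 + W) + 175004 = (-185963 - 4913) + 175004 = -190876 + 175004 = -15872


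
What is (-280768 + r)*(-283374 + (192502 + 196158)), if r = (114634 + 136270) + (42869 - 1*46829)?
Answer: -3561193664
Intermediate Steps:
r = 246944 (r = 250904 + (42869 - 46829) = 250904 - 3960 = 246944)
(-280768 + r)*(-283374 + (192502 + 196158)) = (-280768 + 246944)*(-283374 + (192502 + 196158)) = -33824*(-283374 + 388660) = -33824*105286 = -3561193664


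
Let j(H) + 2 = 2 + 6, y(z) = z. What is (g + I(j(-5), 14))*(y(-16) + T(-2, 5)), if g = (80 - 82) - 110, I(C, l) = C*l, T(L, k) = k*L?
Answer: 728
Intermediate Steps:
T(L, k) = L*k
j(H) = 6 (j(H) = -2 + (2 + 6) = -2 + 8 = 6)
g = -112 (g = -2 - 110 = -112)
(g + I(j(-5), 14))*(y(-16) + T(-2, 5)) = (-112 + 6*14)*(-16 - 2*5) = (-112 + 84)*(-16 - 10) = -28*(-26) = 728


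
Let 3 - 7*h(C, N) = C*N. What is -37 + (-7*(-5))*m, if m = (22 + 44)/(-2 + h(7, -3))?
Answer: 1580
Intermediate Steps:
h(C, N) = 3/7 - C*N/7
m = 231/5 (m = (22 + 44)/(-2 + (3/7 - ⅐*7*(-3))) = 66/(-2 + (3/7 + 3)) = 66/(-2 + 24/7) = 66/(10/7) = 66*(7/10) = 231/5 ≈ 46.200)
-37 + (-7*(-5))*m = -37 - 7*(-5)*(231/5) = -37 + 35*(231/5) = -37 + 1617 = 1580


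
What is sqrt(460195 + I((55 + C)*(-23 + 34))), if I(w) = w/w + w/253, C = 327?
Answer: sqrt(243452470)/23 ≈ 678.39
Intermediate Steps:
I(w) = 1 + w/253 (I(w) = 1 + w*(1/253) = 1 + w/253)
sqrt(460195 + I((55 + C)*(-23 + 34))) = sqrt(460195 + (1 + ((55 + 327)*(-23 + 34))/253)) = sqrt(460195 + (1 + (382*11)/253)) = sqrt(460195 + (1 + (1/253)*4202)) = sqrt(460195 + (1 + 382/23)) = sqrt(460195 + 405/23) = sqrt(10584890/23) = sqrt(243452470)/23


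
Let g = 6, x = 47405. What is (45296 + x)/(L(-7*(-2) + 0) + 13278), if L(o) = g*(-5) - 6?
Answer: 92701/13242 ≈ 7.0005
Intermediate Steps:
L(o) = -36 (L(o) = 6*(-5) - 6 = -30 - 6 = -36)
(45296 + x)/(L(-7*(-2) + 0) + 13278) = (45296 + 47405)/(-36 + 13278) = 92701/13242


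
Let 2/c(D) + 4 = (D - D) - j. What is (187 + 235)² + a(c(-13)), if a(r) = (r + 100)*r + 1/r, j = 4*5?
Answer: 25641169/144 ≈ 1.7806e+5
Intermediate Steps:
j = 20
c(D) = -1/12 (c(D) = 2/(-4 + ((D - D) - 1*20)) = 2/(-4 + (0 - 20)) = 2/(-4 - 20) = 2/(-24) = 2*(-1/24) = -1/12)
a(r) = 1/r + r*(100 + r) (a(r) = (100 + r)*r + 1/r = r*(100 + r) + 1/r = 1/r + r*(100 + r))
(187 + 235)² + a(c(-13)) = (187 + 235)² + (1 + (-1/12)²*(100 - 1/12))/(-1/12) = 422² - 12*(1 + (1/144)*(1199/12)) = 178084 - 12*(1 + 1199/1728) = 178084 - 12*2927/1728 = 178084 - 2927/144 = 25641169/144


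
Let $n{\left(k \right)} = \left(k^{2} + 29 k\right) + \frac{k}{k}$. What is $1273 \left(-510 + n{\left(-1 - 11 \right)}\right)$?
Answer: $-907649$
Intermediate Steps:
$n{\left(k \right)} = 1 + k^{2} + 29 k$ ($n{\left(k \right)} = \left(k^{2} + 29 k\right) + 1 = 1 + k^{2} + 29 k$)
$1273 \left(-510 + n{\left(-1 - 11 \right)}\right) = 1273 \left(-510 + \left(1 + \left(-1 - 11\right)^{2} + 29 \left(-1 - 11\right)\right)\right) = 1273 \left(-510 + \left(1 + \left(-12\right)^{2} + 29 \left(-12\right)\right)\right) = 1273 \left(-510 + \left(1 + 144 - 348\right)\right) = 1273 \left(-510 - 203\right) = 1273 \left(-713\right) = -907649$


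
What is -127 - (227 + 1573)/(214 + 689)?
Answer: -38827/301 ≈ -128.99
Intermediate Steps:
-127 - (227 + 1573)/(214 + 689) = -127 - 1800/903 = -127 - 1*600/301 = -127 - 600/301 = -38827/301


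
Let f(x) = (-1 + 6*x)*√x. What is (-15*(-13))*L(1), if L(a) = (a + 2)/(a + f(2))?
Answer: -585/241 + 6435*√2/241 ≈ 35.334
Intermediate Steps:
f(x) = √x*(-1 + 6*x)
L(a) = (2 + a)/(a + 11*√2) (L(a) = (a + 2)/(a + √2*(-1 + 6*2)) = (2 + a)/(a + √2*(-1 + 12)) = (2 + a)/(a + √2*11) = (2 + a)/(a + 11*√2))
(-15*(-13))*L(1) = (-15*(-13))*((2 + 1)/(1 + 11*√2)) = 195*(3/(1 + 11*√2)) = 585/(1 + 11*√2)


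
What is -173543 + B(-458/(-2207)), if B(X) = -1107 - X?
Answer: -385453008/2207 ≈ -1.7465e+5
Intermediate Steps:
-173543 + B(-458/(-2207)) = -173543 + (-1107 - (-458)/(-2207)) = -173543 + (-1107 - (-458)*(-1)/2207) = -173543 + (-1107 - 1*458/2207) = -173543 + (-1107 - 458/2207) = -173543 - 2443607/2207 = -385453008/2207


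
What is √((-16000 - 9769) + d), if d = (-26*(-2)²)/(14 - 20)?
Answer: I*√231765/3 ≈ 160.47*I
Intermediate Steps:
d = 52/3 (d = -26*4/(-6) = -104*(-⅙) = 52/3 ≈ 17.333)
√((-16000 - 9769) + d) = √((-16000 - 9769) + 52/3) = √(-25769 + 52/3) = √(-77255/3) = I*√231765/3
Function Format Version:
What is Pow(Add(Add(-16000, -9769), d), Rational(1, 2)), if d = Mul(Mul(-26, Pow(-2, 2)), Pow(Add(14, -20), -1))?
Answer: Mul(Rational(1, 3), I, Pow(231765, Rational(1, 2))) ≈ Mul(160.47, I)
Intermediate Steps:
d = Rational(52, 3) (d = Mul(Mul(-26, 4), Pow(-6, -1)) = Mul(-104, Rational(-1, 6)) = Rational(52, 3) ≈ 17.333)
Pow(Add(Add(-16000, -9769), d), Rational(1, 2)) = Pow(Add(Add(-16000, -9769), Rational(52, 3)), Rational(1, 2)) = Pow(Add(-25769, Rational(52, 3)), Rational(1, 2)) = Pow(Rational(-77255, 3), Rational(1, 2)) = Mul(Rational(1, 3), I, Pow(231765, Rational(1, 2)))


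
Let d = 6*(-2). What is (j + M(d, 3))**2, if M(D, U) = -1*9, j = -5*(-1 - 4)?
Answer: 256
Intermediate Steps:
d = -12
j = 25 (j = -5*(-5) = 25)
M(D, U) = -9
(j + M(d, 3))**2 = (25 - 9)**2 = 16**2 = 256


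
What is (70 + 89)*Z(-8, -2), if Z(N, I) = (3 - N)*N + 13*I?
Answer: -18126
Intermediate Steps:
Z(N, I) = 13*I + N*(3 - N) (Z(N, I) = N*(3 - N) + 13*I = 13*I + N*(3 - N))
(70 + 89)*Z(-8, -2) = (70 + 89)*(-1*(-8)**2 + 3*(-8) + 13*(-2)) = 159*(-1*64 - 24 - 26) = 159*(-64 - 24 - 26) = 159*(-114) = -18126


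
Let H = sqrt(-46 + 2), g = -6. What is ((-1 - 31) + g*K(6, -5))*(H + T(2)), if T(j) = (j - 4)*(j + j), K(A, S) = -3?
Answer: 112 - 28*I*sqrt(11) ≈ 112.0 - 92.865*I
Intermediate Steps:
T(j) = 2*j*(-4 + j) (T(j) = (-4 + j)*(2*j) = 2*j*(-4 + j))
H = 2*I*sqrt(11) (H = sqrt(-44) = 2*I*sqrt(11) ≈ 6.6332*I)
((-1 - 31) + g*K(6, -5))*(H + T(2)) = ((-1 - 31) - 6*(-3))*(2*I*sqrt(11) + 2*2*(-4 + 2)) = (-32 + 18)*(2*I*sqrt(11) + 2*2*(-2)) = -14*(2*I*sqrt(11) - 8) = -14*(-8 + 2*I*sqrt(11)) = 112 - 28*I*sqrt(11)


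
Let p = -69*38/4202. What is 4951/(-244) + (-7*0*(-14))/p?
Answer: -4951/244 ≈ -20.291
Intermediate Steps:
p = -1311/2101 (p = -2622*1/4202 = -1311/2101 ≈ -0.62399)
4951/(-244) + (-7*0*(-14))/p = 4951/(-244) + (-7*0*(-14))/(-1311/2101) = 4951*(-1/244) + (0*(-14))*(-2101/1311) = -4951/244 + 0*(-2101/1311) = -4951/244 + 0 = -4951/244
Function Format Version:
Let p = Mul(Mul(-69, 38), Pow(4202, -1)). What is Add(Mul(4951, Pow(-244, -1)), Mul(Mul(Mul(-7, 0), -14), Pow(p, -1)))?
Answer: Rational(-4951, 244) ≈ -20.291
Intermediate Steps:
p = Rational(-1311, 2101) (p = Mul(-2622, Rational(1, 4202)) = Rational(-1311, 2101) ≈ -0.62399)
Add(Mul(4951, Pow(-244, -1)), Mul(Mul(Mul(-7, 0), -14), Pow(p, -1))) = Add(Mul(4951, Pow(-244, -1)), Mul(Mul(Mul(-7, 0), -14), Pow(Rational(-1311, 2101), -1))) = Add(Mul(4951, Rational(-1, 244)), Mul(Mul(0, -14), Rational(-2101, 1311))) = Add(Rational(-4951, 244), Mul(0, Rational(-2101, 1311))) = Add(Rational(-4951, 244), 0) = Rational(-4951, 244)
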